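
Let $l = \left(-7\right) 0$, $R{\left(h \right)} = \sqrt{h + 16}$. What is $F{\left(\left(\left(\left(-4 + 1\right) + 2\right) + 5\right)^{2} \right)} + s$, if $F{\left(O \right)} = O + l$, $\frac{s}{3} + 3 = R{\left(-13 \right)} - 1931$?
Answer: $-5786 + 3 \sqrt{3} \approx -5780.8$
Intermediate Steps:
$R{\left(h \right)} = \sqrt{16 + h}$
$l = 0$
$s = -5802 + 3 \sqrt{3}$ ($s = -9 + 3 \left(\sqrt{16 - 13} - 1931\right) = -9 + 3 \left(\sqrt{3} - 1931\right) = -9 + 3 \left(-1931 + \sqrt{3}\right) = -9 - \left(5793 - 3 \sqrt{3}\right) = -5802 + 3 \sqrt{3} \approx -5796.8$)
$F{\left(O \right)} = O$ ($F{\left(O \right)} = O + 0 = O$)
$F{\left(\left(\left(\left(-4 + 1\right) + 2\right) + 5\right)^{2} \right)} + s = \left(\left(\left(-4 + 1\right) + 2\right) + 5\right)^{2} - \left(5802 - 3 \sqrt{3}\right) = \left(\left(-3 + 2\right) + 5\right)^{2} - \left(5802 - 3 \sqrt{3}\right) = \left(-1 + 5\right)^{2} - \left(5802 - 3 \sqrt{3}\right) = 4^{2} - \left(5802 - 3 \sqrt{3}\right) = 16 - \left(5802 - 3 \sqrt{3}\right) = -5786 + 3 \sqrt{3}$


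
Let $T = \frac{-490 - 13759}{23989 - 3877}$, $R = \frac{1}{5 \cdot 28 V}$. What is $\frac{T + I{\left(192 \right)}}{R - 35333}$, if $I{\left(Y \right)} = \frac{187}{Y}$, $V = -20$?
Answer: $- \frac{138425}{18423411564} \approx -7.5135 \cdot 10^{-6}$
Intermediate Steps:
$R = - \frac{1}{2800}$ ($R = \frac{1}{5 \cdot 28 \left(-20\right)} = \frac{1}{140 \left(-20\right)} = \frac{1}{-2800} = - \frac{1}{2800} \approx -0.00035714$)
$T = - \frac{14249}{20112} \approx -0.70848$
$\frac{T + I{\left(192 \right)}}{R - 35333} = \frac{- \frac{14249}{20112} + \frac{187}{192}}{- \frac{1}{2800} - 35333} = \frac{- \frac{14249}{20112} + 187 \cdot \frac{1}{192}}{- \frac{98932401}{2800}} = \left(- \frac{14249}{20112} + \frac{187}{192}\right) \left(- \frac{2800}{98932401}\right) = \frac{7119}{26816} \left(- \frac{2800}{98932401}\right) = - \frac{138425}{18423411564}$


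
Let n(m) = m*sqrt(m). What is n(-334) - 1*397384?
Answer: -397384 - 334*I*sqrt(334) ≈ -3.9738e+5 - 6104.1*I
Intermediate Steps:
n(m) = m**(3/2)
n(-334) - 1*397384 = (-334)**(3/2) - 1*397384 = -334*I*sqrt(334) - 397384 = -397384 - 334*I*sqrt(334)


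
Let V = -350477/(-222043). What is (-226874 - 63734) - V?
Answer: -64527822621/222043 ≈ -2.9061e+5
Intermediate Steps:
V = 350477/222043 (V = -350477*(-1/222043) = 350477/222043 ≈ 1.5784)
(-226874 - 63734) - V = (-226874 - 63734) - 1*350477/222043 = -290608 - 350477/222043 = -64527822621/222043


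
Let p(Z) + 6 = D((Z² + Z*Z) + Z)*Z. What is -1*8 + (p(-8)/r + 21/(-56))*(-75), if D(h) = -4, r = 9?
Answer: -4717/24 ≈ -196.54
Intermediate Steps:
p(Z) = -6 - 4*Z
-1*8 + (p(-8)/r + 21/(-56))*(-75) = -1*8 + ((-6 - 4*(-8))/9 + 21/(-56))*(-75) = -8 + ((-6 + 32)*(⅑) + 21*(-1/56))*(-75) = -8 + (26*(⅑) - 3/8)*(-75) = -8 + (26/9 - 3/8)*(-75) = -8 + (181/72)*(-75) = -8 - 4525/24 = -4717/24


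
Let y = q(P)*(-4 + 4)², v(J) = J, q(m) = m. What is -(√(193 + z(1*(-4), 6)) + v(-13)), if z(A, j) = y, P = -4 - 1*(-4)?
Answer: 13 - √193 ≈ -0.89244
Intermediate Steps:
P = 0 (P = -4 + 4 = 0)
y = 0 (y = 0*(-4 + 4)² = 0*0² = 0*0 = 0)
z(A, j) = 0
-(√(193 + z(1*(-4), 6)) + v(-13)) = -(√(193 + 0) - 13) = -(√193 - 13) = -(-13 + √193) = 13 - √193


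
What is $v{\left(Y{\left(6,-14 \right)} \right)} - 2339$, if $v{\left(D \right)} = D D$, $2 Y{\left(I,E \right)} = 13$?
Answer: $- \frac{9187}{4} \approx -2296.8$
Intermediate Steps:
$Y{\left(I,E \right)} = \frac{13}{2}$ ($Y{\left(I,E \right)} = \frac{1}{2} \cdot 13 = \frac{13}{2}$)
$v{\left(D \right)} = D^{2}$
$v{\left(Y{\left(6,-14 \right)} \right)} - 2339 = \left(\frac{13}{2}\right)^{2} - 2339 = \frac{169}{4} - 2339 = - \frac{9187}{4}$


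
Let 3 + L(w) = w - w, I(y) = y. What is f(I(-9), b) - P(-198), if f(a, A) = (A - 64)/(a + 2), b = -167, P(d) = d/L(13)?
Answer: -33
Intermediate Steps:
L(w) = -3 (L(w) = -3 + (w - w) = -3 + 0 = -3)
P(d) = -d/3 (P(d) = d/(-3) = d*(-1/3) = -d/3)
f(a, A) = (-64 + A)/(2 + a)
f(I(-9), b) - P(-198) = (-64 - 167)/(2 - 9) - (-1)*(-198)/3 = -231/(-7) - 1*66 = -1/7*(-231) - 66 = 33 - 66 = -33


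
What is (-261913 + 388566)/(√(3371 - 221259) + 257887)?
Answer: 32662162211/66505922657 - 506612*I*√13618/66505922657 ≈ 0.49112 - 0.00088894*I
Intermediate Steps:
(-261913 + 388566)/(√(3371 - 221259) + 257887) = 126653/(√(-217888) + 257887) = 126653/(4*I*√13618 + 257887) = 126653/(257887 + 4*I*√13618)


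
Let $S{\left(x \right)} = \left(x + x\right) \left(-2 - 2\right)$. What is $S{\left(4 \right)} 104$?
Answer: $-3328$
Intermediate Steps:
$S{\left(x \right)} = - 8 x$ ($S{\left(x \right)} = 2 x \left(-4\right) = - 8 x$)
$S{\left(4 \right)} 104 = \left(-8\right) 4 \cdot 104 = \left(-32\right) 104 = -3328$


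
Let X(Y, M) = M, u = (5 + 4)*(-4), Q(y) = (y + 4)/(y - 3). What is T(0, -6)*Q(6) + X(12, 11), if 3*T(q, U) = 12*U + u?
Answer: -109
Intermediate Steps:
Q(y) = (4 + y)/(-3 + y)
u = -36 (u = 9*(-4) = -36)
T(q, U) = -12 + 4*U (T(q, U) = (12*U - 36)/3 = (-36 + 12*U)/3 = -12 + 4*U)
T(0, -6)*Q(6) + X(12, 11) = (-12 + 4*(-6))*((4 + 6)/(-3 + 6)) + 11 = (-12 - 24)*(10/3) + 11 = -12*10 + 11 = -36*10/3 + 11 = -120 + 11 = -109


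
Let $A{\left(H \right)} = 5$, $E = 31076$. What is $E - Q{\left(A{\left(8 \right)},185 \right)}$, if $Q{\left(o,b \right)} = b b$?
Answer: $-3149$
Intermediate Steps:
$Q{\left(o,b \right)} = b^{2}$
$E - Q{\left(A{\left(8 \right)},185 \right)} = 31076 - 185^{2} = 31076 - 34225 = -3149$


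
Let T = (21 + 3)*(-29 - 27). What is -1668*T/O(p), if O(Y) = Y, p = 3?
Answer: 747264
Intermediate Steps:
T = -1344 (T = 24*(-56) = -1344)
-1668*T/O(p) = -(-2241792)/3 = -1668*(-448) = 747264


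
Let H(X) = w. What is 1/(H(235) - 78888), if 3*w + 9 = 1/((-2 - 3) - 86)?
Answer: -273/21537244 ≈ -1.2676e-5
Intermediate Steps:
w = -820/273 (w = -3 + 1/(3*((-2 - 3) - 86)) = -3 + 1/(3*(-5 - 86)) = -3 + (1/3)/(-91) = -3 + (1/3)*(-1/91) = -3 - 1/273 = -820/273 ≈ -3.0037)
H(X) = -820/273
1/(H(235) - 78888) = 1/(-820/273 - 78888) = 1/(-21537244/273) = -273/21537244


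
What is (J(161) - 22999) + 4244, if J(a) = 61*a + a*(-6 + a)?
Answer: 16021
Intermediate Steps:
(J(161) - 22999) + 4244 = (161*(55 + 161) - 22999) + 4244 = (161*216 - 22999) + 4244 = (34776 - 22999) + 4244 = 11777 + 4244 = 16021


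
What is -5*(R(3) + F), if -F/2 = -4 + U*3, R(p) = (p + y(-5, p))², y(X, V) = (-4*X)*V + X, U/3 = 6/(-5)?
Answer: -16968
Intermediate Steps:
U = -18/5 (U = 3*(6/(-5)) = 3*(6*(-⅕)) = 3*(-6/5) = -18/5 ≈ -3.6000)
y(X, V) = X - 4*V*X (y(X, V) = -4*V*X + X = X - 4*V*X)
R(p) = (-5 + 21*p)² (R(p) = (p - 5*(1 - 4*p))² = (p + (-5 + 20*p))² = (-5 + 21*p)²)
F = 148/5 (F = -2*(-4 - 18/5*3) = -2*(-4 - 54/5) = -2*(-74/5) = 148/5 ≈ 29.600)
-5*(R(3) + F) = -5*((-5 + 21*3)² + 148/5) = -5*((-5 + 63)² + 148/5) = -5*(58² + 148/5) = -5*(3364 + 148/5) = -5*16968/5 = -16968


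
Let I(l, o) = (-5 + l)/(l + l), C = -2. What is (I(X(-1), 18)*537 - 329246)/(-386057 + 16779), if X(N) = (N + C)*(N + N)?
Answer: 188115/211016 ≈ 0.89147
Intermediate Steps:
X(N) = 2*N*(-2 + N) (X(N) = (N - 2)*(N + N) = (-2 + N)*(2*N) = 2*N*(-2 + N))
I(l, o) = (-5 + l)/(2*l) (I(l, o) = (-5 + l)/((2*l)) = (-5 + l)*(1/(2*l)) = (-5 + l)/(2*l))
(I(X(-1), 18)*537 - 329246)/(-386057 + 16779) = (((-5 + 2*(-1)*(-2 - 1))/(2*((2*(-1)*(-2 - 1)))))*537 - 329246)/(-386057 + 16779) = (((-5 + 2*(-1)*(-3))/(2*((2*(-1)*(-3)))))*537 - 329246)/(-369278) = (((½)*(-5 + 6)/6)*537 - 329246)*(-1/369278) = (((½)*(⅙)*1)*537 - 329246)*(-1/369278) = ((1/12)*537 - 329246)*(-1/369278) = (179/4 - 329246)*(-1/369278) = -1316805/4*(-1/369278) = 188115/211016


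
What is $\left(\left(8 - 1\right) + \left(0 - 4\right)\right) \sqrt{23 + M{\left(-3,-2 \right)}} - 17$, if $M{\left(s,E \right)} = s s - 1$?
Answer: $-17 + 3 \sqrt{31} \approx -0.29671$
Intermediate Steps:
$M{\left(s,E \right)} = -1 + s^{2}$ ($M{\left(s,E \right)} = s^{2} - 1 = -1 + s^{2}$)
$\left(\left(8 - 1\right) + \left(0 - 4\right)\right) \sqrt{23 + M{\left(-3,-2 \right)}} - 17 = \left(\left(8 - 1\right) + \left(0 - 4\right)\right) \sqrt{23 - \left(1 - \left(-3\right)^{2}\right)} - 17 = \left(7 + \left(0 - 4\right)\right) \sqrt{23 + \left(-1 + 9\right)} - 17 = \left(7 - 4\right) \sqrt{23 + 8} - 17 = 3 \sqrt{31} - 17 = -17 + 3 \sqrt{31}$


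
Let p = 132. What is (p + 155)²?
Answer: 82369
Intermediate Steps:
(p + 155)² = (132 + 155)² = 287² = 82369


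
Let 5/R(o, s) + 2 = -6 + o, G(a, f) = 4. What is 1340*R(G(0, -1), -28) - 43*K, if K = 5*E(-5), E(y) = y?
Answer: -600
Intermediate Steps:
K = -25 (K = 5*(-5) = -25)
R(o, s) = 5/(-8 + o) (R(o, s) = 5/(-2 + (-6 + o)) = 5/(-8 + o))
1340*R(G(0, -1), -28) - 43*K = 1340*(5/(-8 + 4)) - 43*(-25) = 1340*(5/(-4)) + 1075 = 1340*(5*(-1/4)) + 1075 = 1340*(-5/4) + 1075 = -1675 + 1075 = -600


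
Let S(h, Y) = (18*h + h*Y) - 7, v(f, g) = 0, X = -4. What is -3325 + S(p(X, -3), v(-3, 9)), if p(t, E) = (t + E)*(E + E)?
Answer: -2576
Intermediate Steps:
p(t, E) = 2*E*(E + t) (p(t, E) = (E + t)*(2*E) = 2*E*(E + t))
S(h, Y) = -7 + 18*h + Y*h (S(h, Y) = (18*h + Y*h) - 7 = -7 + 18*h + Y*h)
-3325 + S(p(X, -3), v(-3, 9)) = -3325 + (-7 + 18*(2*(-3)*(-3 - 4)) + 0*(2*(-3)*(-3 - 4))) = -3325 + (-7 + 18*(2*(-3)*(-7)) + 0*(2*(-3)*(-7))) = -3325 + (-7 + 18*42 + 0*42) = -3325 + (-7 + 756 + 0) = -3325 + 749 = -2576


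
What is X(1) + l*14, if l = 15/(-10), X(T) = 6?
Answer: -15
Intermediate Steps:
l = -3/2 (l = 15*(-1/10) = -3/2 ≈ -1.5000)
X(1) + l*14 = 6 - 3/2*14 = 6 - 21 = -15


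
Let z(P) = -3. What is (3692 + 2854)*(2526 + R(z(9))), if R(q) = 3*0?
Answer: 16535196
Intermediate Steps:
R(q) = 0
(3692 + 2854)*(2526 + R(z(9))) = (3692 + 2854)*(2526 + 0) = 6546*2526 = 16535196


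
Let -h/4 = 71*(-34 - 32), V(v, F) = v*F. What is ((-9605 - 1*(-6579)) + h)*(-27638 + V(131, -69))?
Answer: -576489086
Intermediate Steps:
V(v, F) = F*v
h = 18744 (h = -284*(-34 - 32) = -284*(-66) = -4*(-4686) = 18744)
((-9605 - 1*(-6579)) + h)*(-27638 + V(131, -69)) = ((-9605 - 1*(-6579)) + 18744)*(-27638 - 69*131) = ((-9605 + 6579) + 18744)*(-27638 - 9039) = (-3026 + 18744)*(-36677) = 15718*(-36677) = -576489086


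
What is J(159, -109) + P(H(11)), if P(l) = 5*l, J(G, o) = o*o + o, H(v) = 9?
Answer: 11817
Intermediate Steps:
J(G, o) = o + o**2 (J(G, o) = o**2 + o = o + o**2)
J(159, -109) + P(H(11)) = -109*(1 - 109) + 5*9 = -109*(-108) + 45 = 11772 + 45 = 11817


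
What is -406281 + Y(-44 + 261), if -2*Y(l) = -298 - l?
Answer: -812047/2 ≈ -4.0602e+5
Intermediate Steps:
Y(l) = 149 + l/2 (Y(l) = -(-298 - l)/2 = 149 + l/2)
-406281 + Y(-44 + 261) = -406281 + (149 + (-44 + 261)/2) = -406281 + (149 + (½)*217) = -406281 + (149 + 217/2) = -406281 + 515/2 = -812047/2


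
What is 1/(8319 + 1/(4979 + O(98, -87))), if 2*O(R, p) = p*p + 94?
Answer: 17621/146589101 ≈ 0.00012021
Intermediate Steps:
O(R, p) = 47 + p**2/2 (O(R, p) = (p*p + 94)/2 = (p**2 + 94)/2 = (94 + p**2)/2 = 47 + p**2/2)
1/(8319 + 1/(4979 + O(98, -87))) = 1/(8319 + 1/(4979 + (47 + (1/2)*(-87)**2))) = 1/(8319 + 1/(4979 + (47 + (1/2)*7569))) = 1/(8319 + 1/(4979 + (47 + 7569/2))) = 1/(8319 + 1/(4979 + 7663/2)) = 1/(8319 + 1/(17621/2)) = 1/(8319 + 2/17621) = 1/(146589101/17621) = 17621/146589101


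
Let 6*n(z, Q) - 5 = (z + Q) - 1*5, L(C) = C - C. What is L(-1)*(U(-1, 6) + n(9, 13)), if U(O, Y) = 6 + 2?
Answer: 0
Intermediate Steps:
L(C) = 0
U(O, Y) = 8
n(z, Q) = Q/6 + z/6 (n(z, Q) = ⅚ + ((z + Q) - 1*5)/6 = ⅚ + ((Q + z) - 5)/6 = ⅚ + (-5 + Q + z)/6 = ⅚ + (-⅚ + Q/6 + z/6) = Q/6 + z/6)
L(-1)*(U(-1, 6) + n(9, 13)) = 0*(8 + ((⅙)*13 + (⅙)*9)) = 0*(8 + (13/6 + 3/2)) = 0*(8 + 11/3) = 0*(35/3) = 0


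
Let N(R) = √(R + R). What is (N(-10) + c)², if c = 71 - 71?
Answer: -20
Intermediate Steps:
N(R) = √2*√R (N(R) = √(2*R) = √2*√R)
c = 0
(N(-10) + c)² = (√2*√(-10) + 0)² = (√2*(I*√10) + 0)² = (2*I*√5 + 0)² = (2*I*√5)² = -20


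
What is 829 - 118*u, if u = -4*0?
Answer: 829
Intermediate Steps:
u = 0
829 - 118*u = 829 - 118*0 = 829 + 0 = 829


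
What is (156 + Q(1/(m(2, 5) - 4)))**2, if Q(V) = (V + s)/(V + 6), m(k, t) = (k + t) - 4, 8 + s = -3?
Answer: 589824/25 ≈ 23593.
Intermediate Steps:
s = -11 (s = -8 - 3 = -11)
m(k, t) = -4 + k + t
Q(V) = (-11 + V)/(6 + V) (Q(V) = (V - 11)/(V + 6) = (-11 + V)/(6 + V))
(156 + Q(1/(m(2, 5) - 4)))**2 = (156 + (-11 + 1/((-4 + 2 + 5) - 4))/(6 + 1/((-4 + 2 + 5) - 4)))**2 = (156 + (-11 + 1/(3 - 4))/(6 + 1/(3 - 4)))**2 = (156 + (-11 + 1/(-1))/(6 + 1/(-1)))**2 = (156 + (-11 - 1)/(6 - 1))**2 = (156 - 12/5)**2 = (768/5)**2 = 589824/25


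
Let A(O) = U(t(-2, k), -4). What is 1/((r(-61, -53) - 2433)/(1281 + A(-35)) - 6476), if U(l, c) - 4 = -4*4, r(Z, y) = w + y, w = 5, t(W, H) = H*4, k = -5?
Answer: -423/2740175 ≈ -0.00015437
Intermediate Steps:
t(W, H) = 4*H
r(Z, y) = 5 + y
U(l, c) = -12 (U(l, c) = 4 - 4*4 = 4 - 16 = -12)
A(O) = -12
1/((r(-61, -53) - 2433)/(1281 + A(-35)) - 6476) = 1/(((5 - 53) - 2433)/(1281 - 12) - 6476) = 1/((-48 - 2433)/1269 - 6476) = 1/(-2481*1/1269 - 6476) = 1/(-827/423 - 6476) = 1/(-2740175/423) = -423/2740175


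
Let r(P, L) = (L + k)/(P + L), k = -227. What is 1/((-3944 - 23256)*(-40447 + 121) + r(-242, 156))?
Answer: 86/94330579271 ≈ 9.1169e-10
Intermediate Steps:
r(P, L) = (-227 + L)/(L + P) (r(P, L) = (L - 227)/(P + L) = (-227 + L)/(L + P))
1/((-3944 - 23256)*(-40447 + 121) + r(-242, 156)) = 1/((-3944 - 23256)*(-40447 + 121) + (-227 + 156)/(156 - 242)) = 1/(-27200*(-40326) - 71/(-86)) = 1/(1096867200 - 1/86*(-71)) = 1/(1096867200 + 71/86) = 1/(94330579271/86) = 86/94330579271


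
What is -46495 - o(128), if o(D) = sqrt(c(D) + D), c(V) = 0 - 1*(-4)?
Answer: -46495 - 2*sqrt(33) ≈ -46507.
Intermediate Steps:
c(V) = 4 (c(V) = 0 + 4 = 4)
o(D) = sqrt(4 + D)
-46495 - o(128) = -46495 - sqrt(4 + 128) = -46495 - sqrt(132) = -46495 - 2*sqrt(33)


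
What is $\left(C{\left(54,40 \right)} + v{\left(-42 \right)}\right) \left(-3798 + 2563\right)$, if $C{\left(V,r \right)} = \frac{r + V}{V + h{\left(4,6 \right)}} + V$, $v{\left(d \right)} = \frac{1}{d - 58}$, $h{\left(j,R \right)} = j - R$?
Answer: $- \frac{1378203}{20} \approx -68910.0$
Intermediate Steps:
$v{\left(d \right)} = \frac{1}{-58 + d}$
$C{\left(V,r \right)} = V + \frac{V + r}{-2 + V}$ ($C{\left(V,r \right)} = \frac{r + V}{V + \left(4 - 6\right)} + V = \frac{V + r}{V + \left(4 - 6\right)} + V = \frac{V + r}{V - 2} + V = \frac{V + r}{-2 + V} + V = V + \frac{V + r}{-2 + V}$)
$\left(C{\left(54,40 \right)} + v{\left(-42 \right)}\right) \left(-3798 + 2563\right) = \left(\frac{40 + 54^{2} - 54}{-2 + 54} + \frac{1}{-58 - 42}\right) \left(-3798 + 2563\right) = \left(\frac{40 + 2916 - 54}{52} + \frac{1}{-100}\right) \left(-1235\right) = \left(\frac{1}{52} \cdot 2902 - \frac{1}{100}\right) \left(-1235\right) = \left(\frac{1451}{26} - \frac{1}{100}\right) \left(-1235\right) = \frac{72537}{1300} \left(-1235\right) = - \frac{1378203}{20}$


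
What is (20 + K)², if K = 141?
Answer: 25921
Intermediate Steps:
(20 + K)² = (20 + 141)² = 161² = 25921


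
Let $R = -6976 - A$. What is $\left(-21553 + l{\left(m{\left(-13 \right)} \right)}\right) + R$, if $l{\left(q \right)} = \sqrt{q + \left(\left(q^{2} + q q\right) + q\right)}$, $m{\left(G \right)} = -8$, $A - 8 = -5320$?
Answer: $-23217 + 4 \sqrt{7} \approx -23206.0$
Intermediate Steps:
$A = -5312$ ($A = 8 - 5320 = -5312$)
$R = -1664$ ($R = -6976 - -5312 = -6976 + 5312 = -1664$)
$l{\left(q \right)} = \sqrt{2 q + 2 q^{2}}$ ($l{\left(q \right)} = \sqrt{q + \left(\left(q^{2} + q^{2}\right) + q\right)} = \sqrt{q + \left(2 q^{2} + q\right)} = \sqrt{q + \left(q + 2 q^{2}\right)} = \sqrt{2 q + 2 q^{2}}$)
$\left(-21553 + l{\left(m{\left(-13 \right)} \right)}\right) + R = \left(-21553 + \sqrt{2} \sqrt{- 8 \left(1 - 8\right)}\right) - 1664 = \left(-21553 + \sqrt{2} \sqrt{\left(-8\right) \left(-7\right)}\right) - 1664 = \left(-21553 + \sqrt{2} \sqrt{56}\right) - 1664 = \left(-21553 + \sqrt{2} \cdot 2 \sqrt{14}\right) - 1664 = \left(-21553 + 4 \sqrt{7}\right) - 1664 = -23217 + 4 \sqrt{7}$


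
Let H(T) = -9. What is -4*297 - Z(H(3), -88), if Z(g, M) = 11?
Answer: -1199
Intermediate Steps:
-4*297 - Z(H(3), -88) = -4*297 - 1*11 = -1188 - 11 = -1199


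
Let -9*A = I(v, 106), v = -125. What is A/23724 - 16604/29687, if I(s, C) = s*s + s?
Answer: -143048863/226380339 ≈ -0.63190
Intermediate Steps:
I(s, C) = s + s**2 (I(s, C) = s**2 + s = s + s**2)
A = -15500/9 (A = -(-125)*(1 - 125)/9 = -(-125)*(-124)/9 = -1/9*15500 = -15500/9 ≈ -1722.2)
A/23724 - 16604/29687 = -15500/9/23724 - 16604/29687 = -15500/9*1/23724 - 16604*1/29687 = -3875/53379 - 2372/4241 = -143048863/226380339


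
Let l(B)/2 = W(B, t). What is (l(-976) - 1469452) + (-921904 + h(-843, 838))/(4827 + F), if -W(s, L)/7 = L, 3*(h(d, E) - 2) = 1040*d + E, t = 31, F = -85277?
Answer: -177376672256/120675 ≈ -1.4699e+6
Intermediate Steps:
h(d, E) = 2 + E/3 + 1040*d/3 (h(d, E) = 2 + (1040*d + E)/3 = 2 + (E + 1040*d)/3 = 2 + (E/3 + 1040*d/3) = 2 + E/3 + 1040*d/3)
W(s, L) = -7*L
l(B) = -434 (l(B) = 2*(-7*31) = 2*(-217) = -434)
(l(-976) - 1469452) + (-921904 + h(-843, 838))/(4827 + F) = (-434 - 1469452) + (-921904 + (2 + (1/3)*838 + (1040/3)*(-843)))/(4827 - 85277) = -1469886 + (-921904 + (2 + 838/3 - 292240))/(-80450) = -1469886 + (-921904 - 875876/3)*(-1/80450) = -1469886 - 3641588/3*(-1/80450) = -1469886 + 1820794/120675 = -177376672256/120675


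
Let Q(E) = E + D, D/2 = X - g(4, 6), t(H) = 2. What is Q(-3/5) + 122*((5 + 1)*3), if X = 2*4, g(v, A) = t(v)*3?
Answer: 10997/5 ≈ 2199.4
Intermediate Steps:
g(v, A) = 6 (g(v, A) = 2*3 = 6)
X = 8
D = 4 (D = 2*(8 - 1*6) = 2*(8 - 6) = 2*2 = 4)
Q(E) = 4 + E (Q(E) = E + 4 = 4 + E)
Q(-3/5) + 122*((5 + 1)*3) = (4 - 3/5) + 122*((5 + 1)*3) = (4 - 3*1/5) + 122*(6*3) = (4 - 3/5) + 122*18 = 17/5 + 2196 = 10997/5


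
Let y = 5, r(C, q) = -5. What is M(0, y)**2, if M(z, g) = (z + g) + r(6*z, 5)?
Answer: 0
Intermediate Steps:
M(z, g) = -5 + g + z (M(z, g) = (z + g) - 5 = (g + z) - 5 = -5 + g + z)
M(0, y)**2 = (-5 + 5 + 0)**2 = 0**2 = 0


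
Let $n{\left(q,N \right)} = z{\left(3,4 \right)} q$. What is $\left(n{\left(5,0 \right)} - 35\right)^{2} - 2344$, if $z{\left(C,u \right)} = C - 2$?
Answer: $-1444$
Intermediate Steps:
$z{\left(C,u \right)} = -2 + C$
$n{\left(q,N \right)} = q$ ($n{\left(q,N \right)} = \left(-2 + 3\right) q = 1 q = q$)
$\left(n{\left(5,0 \right)} - 35\right)^{2} - 2344 = \left(5 - 35\right)^{2} - 2344 = \left(-30\right)^{2} - 2344 = 900 - 2344 = -1444$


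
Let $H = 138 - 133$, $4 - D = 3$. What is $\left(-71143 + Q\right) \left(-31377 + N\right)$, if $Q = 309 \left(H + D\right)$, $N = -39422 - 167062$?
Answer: $16481150829$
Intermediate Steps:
$D = 1$ ($D = 4 - 3 = 1$)
$H = 5$ ($H = 138 - 133 = 5$)
$N = -206484$ ($N = -39422 - 167062 = -206484$)
$Q = 1854$ ($Q = 309 \left(5 + 1\right) = 309 \cdot 6 = 1854$)
$\left(-71143 + Q\right) \left(-31377 + N\right) = \left(-71143 + 1854\right) \left(-31377 - 206484\right) = \left(-69289\right) \left(-237861\right) = 16481150829$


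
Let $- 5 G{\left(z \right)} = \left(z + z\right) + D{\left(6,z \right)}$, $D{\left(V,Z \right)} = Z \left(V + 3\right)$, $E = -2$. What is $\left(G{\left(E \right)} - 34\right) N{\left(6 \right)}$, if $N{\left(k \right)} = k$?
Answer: $- \frac{888}{5} \approx -177.6$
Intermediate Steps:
$D{\left(V,Z \right)} = Z \left(3 + V\right)$
$G{\left(z \right)} = - \frac{11 z}{5}$ ($G{\left(z \right)} = - \frac{\left(z + z\right) + z \left(3 + 6\right)}{5} = - \frac{2 z + z 9}{5} = - \frac{2 z + 9 z}{5} = - \frac{11 z}{5}$)
$\left(G{\left(E \right)} - 34\right) N{\left(6 \right)} = \left(\left(- \frac{11}{5}\right) \left(-2\right) - 34\right) 6 = \left(\frac{22}{5} - 34\right) 6 = \left(- \frac{148}{5}\right) 6 = - \frac{888}{5}$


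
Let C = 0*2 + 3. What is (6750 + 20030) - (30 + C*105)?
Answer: 26435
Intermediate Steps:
C = 3 (C = 0 + 3 = 3)
(6750 + 20030) - (30 + C*105) = (6750 + 20030) - (30 + 3*105) = 26780 - (30 + 315) = 26780 - 1*345 = 26780 - 345 = 26435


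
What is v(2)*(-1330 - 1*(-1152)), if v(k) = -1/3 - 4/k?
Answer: 1246/3 ≈ 415.33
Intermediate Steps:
v(k) = -1/3 - 4/k (v(k) = -1*1/3 - 4/k = -1/3 - 4/k)
v(2)*(-1330 - 1*(-1152)) = ((1/3)*(-12 - 1*2)/2)*(-1330 - 1*(-1152)) = ((1/3)*(1/2)*(-12 - 2))*(-1330 + 1152) = ((1/3)*(1/2)*(-14))*(-178) = -7/3*(-178) = 1246/3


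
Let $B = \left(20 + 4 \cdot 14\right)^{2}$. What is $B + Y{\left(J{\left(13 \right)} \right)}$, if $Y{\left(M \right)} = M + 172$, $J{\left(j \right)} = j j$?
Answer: $6117$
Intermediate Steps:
$J{\left(j \right)} = j^{2}$
$Y{\left(M \right)} = 172 + M$
$B = 5776$ ($B = \left(20 + 56\right)^{2} = 76^{2} = 5776$)
$B + Y{\left(J{\left(13 \right)} \right)} = 5776 + \left(172 + 13^{2}\right) = 5776 + \left(172 + 169\right) = 5776 + 341 = 6117$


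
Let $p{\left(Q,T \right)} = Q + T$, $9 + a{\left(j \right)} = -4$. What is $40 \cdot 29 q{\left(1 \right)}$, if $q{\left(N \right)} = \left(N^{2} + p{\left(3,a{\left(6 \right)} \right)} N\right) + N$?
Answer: $-9280$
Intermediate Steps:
$a{\left(j \right)} = -13$ ($a{\left(j \right)} = -9 - 4 = -13$)
$q{\left(N \right)} = N^{2} - 9 N$ ($q{\left(N \right)} = \left(N^{2} + \left(3 - 13\right) N\right) + N = \left(N^{2} - 10 N\right) + N = N^{2} - 9 N$)
$40 \cdot 29 q{\left(1 \right)} = 40 \cdot 29 \cdot 1 \left(-9 + 1\right) = 1160 \cdot 1 \left(-8\right) = 1160 \left(-8\right) = -9280$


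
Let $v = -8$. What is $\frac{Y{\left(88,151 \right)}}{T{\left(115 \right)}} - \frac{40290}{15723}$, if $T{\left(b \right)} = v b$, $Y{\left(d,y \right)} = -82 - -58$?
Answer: $- \frac{1528727}{602715} \approx -2.5364$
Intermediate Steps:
$Y{\left(d,y \right)} = -24$ ($Y{\left(d,y \right)} = -82 + 58 = -24$)
$T{\left(b \right)} = - 8 b$
$\frac{Y{\left(88,151 \right)}}{T{\left(115 \right)}} - \frac{40290}{15723} = - \frac{24}{\left(-8\right) 115} - \frac{40290}{15723} = - \frac{24}{-920} - \frac{13430}{5241} = \left(-24\right) \left(- \frac{1}{920}\right) - \frac{13430}{5241} = \frac{3}{115} - \frac{13430}{5241} = - \frac{1528727}{602715}$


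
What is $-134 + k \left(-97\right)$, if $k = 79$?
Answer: $-7797$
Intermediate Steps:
$-134 + k \left(-97\right) = -134 + 79 \left(-97\right) = -134 - 7663 = -7797$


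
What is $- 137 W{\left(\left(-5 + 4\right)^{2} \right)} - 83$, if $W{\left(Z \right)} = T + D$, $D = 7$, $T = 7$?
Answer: $-2001$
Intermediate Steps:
$W{\left(Z \right)} = 14$ ($W{\left(Z \right)} = 7 + 7 = 14$)
$- 137 W{\left(\left(-5 + 4\right)^{2} \right)} - 83 = \left(-137\right) 14 - 83 = -1918 - 83 = -2001$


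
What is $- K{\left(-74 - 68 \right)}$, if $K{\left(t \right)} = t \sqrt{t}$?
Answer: $142 i \sqrt{142} \approx 1692.1 i$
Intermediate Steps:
$K{\left(t \right)} = t^{\frac{3}{2}}$
$- K{\left(-74 - 68 \right)} = - \left(-74 - 68\right)^{\frac{3}{2}} = - \left(-142\right)^{\frac{3}{2}} = - \left(-142\right) i \sqrt{142} = 142 i \sqrt{142}$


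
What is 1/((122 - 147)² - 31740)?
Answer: -1/31115 ≈ -3.2139e-5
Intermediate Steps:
1/((122 - 147)² - 31740) = 1/((-25)² - 31740) = 1/(625 - 31740) = 1/(-31115) = -1/31115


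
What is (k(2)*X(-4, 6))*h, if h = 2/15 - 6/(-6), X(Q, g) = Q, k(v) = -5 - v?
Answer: 476/15 ≈ 31.733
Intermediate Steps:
h = 17/15 (h = 2*(1/15) - 6*(-1/6) = 2/15 + 1 = 17/15 ≈ 1.1333)
(k(2)*X(-4, 6))*h = ((-5 - 1*2)*(-4))*(17/15) = ((-5 - 2)*(-4))*(17/15) = -7*(-4)*(17/15) = 28*(17/15) = 476/15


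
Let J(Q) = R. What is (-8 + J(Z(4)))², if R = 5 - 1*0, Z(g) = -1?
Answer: 9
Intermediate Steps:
R = 5 (R = 5 + 0 = 5)
J(Q) = 5
(-8 + J(Z(4)))² = (-8 + 5)² = (-3)² = 9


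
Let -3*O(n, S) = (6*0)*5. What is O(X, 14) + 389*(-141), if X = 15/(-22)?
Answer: -54849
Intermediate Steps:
X = -15/22 (X = 15*(-1/22) = -15/22 ≈ -0.68182)
O(n, S) = 0 (O(n, S) = -6*0*5/3 = -0*5 = -⅓*0 = 0)
O(X, 14) + 389*(-141) = 0 + 389*(-141) = 0 - 54849 = -54849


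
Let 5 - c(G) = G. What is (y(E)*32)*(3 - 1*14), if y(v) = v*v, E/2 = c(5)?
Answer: 0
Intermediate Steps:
c(G) = 5 - G
E = 0 (E = 2*(5 - 1*5) = 2*(5 - 5) = 2*0 = 0)
y(v) = v**2
(y(E)*32)*(3 - 1*14) = (0**2*32)*(3 - 1*14) = (0*32)*(3 - 14) = 0*(-11) = 0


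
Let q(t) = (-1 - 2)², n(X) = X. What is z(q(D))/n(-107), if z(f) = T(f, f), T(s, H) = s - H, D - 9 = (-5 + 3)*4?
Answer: 0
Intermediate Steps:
D = 1 (D = 9 + (-5 + 3)*4 = 9 - 2*4 = 9 - 8 = 1)
q(t) = 9 (q(t) = (-3)² = 9)
z(f) = 0 (z(f) = f - f = 0)
z(q(D))/n(-107) = 0/(-107) = 0*(-1/107) = 0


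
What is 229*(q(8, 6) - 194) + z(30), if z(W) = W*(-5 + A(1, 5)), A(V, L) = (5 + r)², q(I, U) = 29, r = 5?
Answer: -34935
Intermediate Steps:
A(V, L) = 100 (A(V, L) = (5 + 5)² = 10² = 100)
z(W) = 95*W (z(W) = W*(-5 + 100) = W*95 = 95*W)
229*(q(8, 6) - 194) + z(30) = 229*(29 - 194) + 95*30 = 229*(-165) + 2850 = -37785 + 2850 = -34935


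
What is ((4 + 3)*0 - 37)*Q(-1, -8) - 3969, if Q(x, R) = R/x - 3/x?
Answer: -4376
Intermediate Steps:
Q(x, R) = -3/x + R/x
((4 + 3)*0 - 37)*Q(-1, -8) - 3969 = ((4 + 3)*0 - 37)*((-3 - 8)/(-1)) - 3969 = (7*0 - 37)*(-1*(-11)) - 3969 = (0 - 37)*11 - 3969 = -37*11 - 3969 = -407 - 3969 = -4376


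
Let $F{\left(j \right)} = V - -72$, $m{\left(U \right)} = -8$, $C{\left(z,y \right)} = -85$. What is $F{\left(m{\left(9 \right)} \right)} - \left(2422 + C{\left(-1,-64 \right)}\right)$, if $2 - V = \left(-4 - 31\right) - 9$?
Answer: $-2219$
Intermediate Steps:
$V = 46$ ($V = 2 - \left(\left(-4 - 31\right) - 9\right) = 2 - \left(-35 - 9\right) = 2 - -44 = 2 + 44 = 46$)
$F{\left(j \right)} = 118$ ($F{\left(j \right)} = 46 - -72 = 46 + 72 = 118$)
$F{\left(m{\left(9 \right)} \right)} - \left(2422 + C{\left(-1,-64 \right)}\right) = 118 - 2337 = -2219$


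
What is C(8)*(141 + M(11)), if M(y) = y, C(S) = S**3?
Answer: 77824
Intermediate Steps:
C(8)*(141 + M(11)) = 8**3*(141 + 11) = 512*152 = 77824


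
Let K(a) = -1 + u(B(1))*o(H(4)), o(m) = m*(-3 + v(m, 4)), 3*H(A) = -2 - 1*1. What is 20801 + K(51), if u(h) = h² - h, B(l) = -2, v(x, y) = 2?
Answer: 20806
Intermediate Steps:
H(A) = -1 (H(A) = (-2 - 1*1)/3 = (-2 - 1)/3 = (⅓)*(-3) = -1)
o(m) = -m (o(m) = m*(-3 + 2) = m*(-1) = -m)
K(a) = 5 (K(a) = -1 + (-2*(-1 - 2))*(-1*(-1)) = -1 - 2*(-3)*1 = -1 + 6*1 = -1 + 6 = 5)
20801 + K(51) = 20801 + 5 = 20806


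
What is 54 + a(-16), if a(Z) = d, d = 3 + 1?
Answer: 58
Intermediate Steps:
d = 4
a(Z) = 4
54 + a(-16) = 54 + 4 = 58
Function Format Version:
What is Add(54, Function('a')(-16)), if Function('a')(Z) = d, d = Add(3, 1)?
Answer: 58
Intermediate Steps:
d = 4
Function('a')(Z) = 4
Add(54, Function('a')(-16)) = Add(54, 4) = 58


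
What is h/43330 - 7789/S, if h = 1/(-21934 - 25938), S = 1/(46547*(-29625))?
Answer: 22279324509347949119999/2074293760 ≈ 1.0741e+13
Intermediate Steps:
S = -1/1378954875 (S = (1/46547)*(-1/29625) = -1/1378954875 ≈ -7.2519e-10)
h = -1/47872 (h = 1/(-47872) = -1/47872 ≈ -2.0889e-5)
h/43330 - 7789/S = -1/47872/43330 - 7789/(-1/1378954875) = -1/47872*1/43330 - 7789*(-1378954875) = -1/2074293760 + 10740679521375 = 22279324509347949119999/2074293760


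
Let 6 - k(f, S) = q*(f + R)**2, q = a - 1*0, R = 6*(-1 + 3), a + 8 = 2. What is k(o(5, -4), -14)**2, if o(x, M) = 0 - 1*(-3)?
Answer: 1838736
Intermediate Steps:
a = -6 (a = -8 + 2 = -6)
o(x, M) = 3 (o(x, M) = 0 + 3 = 3)
R = 12 (R = 6*2 = 12)
q = -6 (q = -6 - 1*0 = -6 + 0 = -6)
k(f, S) = 6 + 6*(12 + f)**2 (k(f, S) = 6 - (-6)*(f + 12)**2 = 6 - (-6)*(12 + f)**2 = 6 + 6*(12 + f)**2)
k(o(5, -4), -14)**2 = (6 + 6*(12 + 3)**2)**2 = (6 + 6*15**2)**2 = (6 + 6*225)**2 = (6 + 1350)**2 = 1356**2 = 1838736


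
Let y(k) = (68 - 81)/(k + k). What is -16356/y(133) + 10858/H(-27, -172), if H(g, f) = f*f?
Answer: 64355565809/192296 ≈ 3.3467e+5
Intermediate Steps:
H(g, f) = f**2
y(k) = -13/(2*k) (y(k) = -13*1/(2*k) = -13/(2*k))
-16356/y(133) + 10858/H(-27, -172) = -16356/((-13/2/133)) + 10858/((-172)**2) = -16356/((-13/2*1/133)) + 10858/29584 = -16356/(-13/266) + 10858*(1/29584) = -16356*(-266/13) + 5429/14792 = 4350696/13 + 5429/14792 = 64355565809/192296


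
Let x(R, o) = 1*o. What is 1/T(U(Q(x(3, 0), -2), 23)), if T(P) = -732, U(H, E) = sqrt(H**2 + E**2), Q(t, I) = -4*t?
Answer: -1/732 ≈ -0.0013661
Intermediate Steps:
x(R, o) = o
U(H, E) = sqrt(E**2 + H**2)
1/T(U(Q(x(3, 0), -2), 23)) = 1/(-732) = -1/732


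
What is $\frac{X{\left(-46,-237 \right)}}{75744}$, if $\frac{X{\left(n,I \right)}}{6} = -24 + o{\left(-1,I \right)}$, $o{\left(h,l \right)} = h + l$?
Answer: $- \frac{131}{6312} \approx -0.020754$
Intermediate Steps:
$X{\left(n,I \right)} = -150 + 6 I$ ($X{\left(n,I \right)} = 6 \left(-24 + \left(-1 + I\right)\right) = 6 \left(-25 + I\right) = -150 + 6 I$)
$\frac{X{\left(-46,-237 \right)}}{75744} = \frac{-150 + 6 \left(-237\right)}{75744} = \left(-150 - 1422\right) \frac{1}{75744} = \left(-1572\right) \frac{1}{75744} = - \frac{131}{6312}$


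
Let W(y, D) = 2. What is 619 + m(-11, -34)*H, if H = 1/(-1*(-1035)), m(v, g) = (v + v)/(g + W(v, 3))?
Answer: 10250651/16560 ≈ 619.00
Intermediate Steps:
m(v, g) = 2*v/(2 + g) (m(v, g) = (v + v)/(g + 2) = (2*v)/(2 + g) = 2*v/(2 + g))
H = 1/1035 ≈ 0.00096618
619 + m(-11, -34)*H = 619 + (2*(-11)/(2 - 34))*(1/1035) = 619 + (2*(-11)/(-32))*(1/1035) = 619 + (2*(-11)*(-1/32))*(1/1035) = 619 + (11/16)*(1/1035) = 619 + 11/16560 = 10250651/16560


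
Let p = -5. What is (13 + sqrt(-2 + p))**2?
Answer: (13 + I*sqrt(7))**2 ≈ 162.0 + 68.79*I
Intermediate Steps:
(13 + sqrt(-2 + p))**2 = (13 + sqrt(-2 - 5))**2 = (13 + sqrt(-7))**2 = (13 + I*sqrt(7))**2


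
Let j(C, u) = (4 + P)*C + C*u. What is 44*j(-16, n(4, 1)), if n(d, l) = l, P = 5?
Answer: -7040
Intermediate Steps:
j(C, u) = 9*C + C*u (j(C, u) = (4 + 5)*C + C*u = 9*C + C*u)
44*j(-16, n(4, 1)) = 44*(-16*(9 + 1)) = 44*(-16*10) = 44*(-160) = -7040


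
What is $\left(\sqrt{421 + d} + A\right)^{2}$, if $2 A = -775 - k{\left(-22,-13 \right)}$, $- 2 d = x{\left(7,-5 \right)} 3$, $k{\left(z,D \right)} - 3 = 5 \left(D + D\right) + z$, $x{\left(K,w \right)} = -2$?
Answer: $98393 - 1252 \sqrt{106} \approx 85503.0$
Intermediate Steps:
$k{\left(z,D \right)} = 3 + z + 10 D$ ($k{\left(z,D \right)} = 3 + \left(5 \left(D + D\right) + z\right) = 3 + \left(5 \cdot 2 D + z\right) = 3 + \left(10 D + z\right) = 3 + \left(z + 10 D\right) = 3 + z + 10 D$)
$d = 3$ ($d = - \frac{\left(-2\right) 3}{2} = \left(- \frac{1}{2}\right) \left(-6\right) = 3$)
$A = -313$ ($A = \frac{-775 - \left(3 - 22 + 10 \left(-13\right)\right)}{2} = \frac{-775 - \left(3 - 22 - 130\right)}{2} = \frac{-775 - -149}{2} = \frac{-775 + 149}{2} = \frac{1}{2} \left(-626\right) = -313$)
$\left(\sqrt{421 + d} + A\right)^{2} = \left(\sqrt{421 + 3} - 313\right)^{2} = \left(\sqrt{424} - 313\right)^{2} = \left(2 \sqrt{106} - 313\right)^{2} = \left(-313 + 2 \sqrt{106}\right)^{2}$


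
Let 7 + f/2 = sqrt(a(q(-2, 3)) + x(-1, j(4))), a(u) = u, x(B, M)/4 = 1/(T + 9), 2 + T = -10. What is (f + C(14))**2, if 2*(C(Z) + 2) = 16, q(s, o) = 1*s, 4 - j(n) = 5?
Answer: 152/3 - 32*I*sqrt(30)/3 ≈ 50.667 - 58.424*I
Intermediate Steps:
T = -12 (T = -2 - 10 = -12)
j(n) = -1 (j(n) = 4 - 1*5 = 4 - 5 = -1)
x(B, M) = -4/3 (x(B, M) = 4/(-12 + 9) = 4/(-3) = 4*(-1/3) = -4/3)
q(s, o) = s
C(Z) = 6 (C(Z) = -2 + (1/2)*16 = -2 + 8 = 6)
f = -14 + 2*I*sqrt(30)/3 (f = -14 + 2*sqrt(-2 - 4/3) = -14 + 2*sqrt(-10/3) = -14 + 2*(I*sqrt(30)/3) = -14 + 2*I*sqrt(30)/3 ≈ -14.0 + 3.6515*I)
(f + C(14))**2 = ((-14 + 2*I*sqrt(30)/3) + 6)**2 = (-8 + 2*I*sqrt(30)/3)**2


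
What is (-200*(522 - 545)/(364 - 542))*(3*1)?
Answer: -6900/89 ≈ -77.528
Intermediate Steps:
(-200*(522 - 545)/(364 - 542))*(3*1) = -(-4600)/(-178)*3 = -(-4600)*(-1)/178*3 = -200*23/178*3 = -2300/89*3 = -6900/89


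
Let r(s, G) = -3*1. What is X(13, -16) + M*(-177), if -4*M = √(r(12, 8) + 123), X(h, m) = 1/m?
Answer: -1/16 + 177*√30/2 ≈ 484.67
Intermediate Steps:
r(s, G) = -3
M = -√30/2 (M = -√(-3 + 123)/4 = -√30/2 ≈ -2.7386)
X(13, -16) + M*(-177) = 1/(-16) - √30/2*(-177) = -1/16 + 177*√30/2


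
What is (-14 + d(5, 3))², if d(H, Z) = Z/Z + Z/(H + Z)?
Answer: 10201/64 ≈ 159.39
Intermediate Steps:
d(H, Z) = 1 + Z/(H + Z)
(-14 + d(5, 3))² = (-14 + (5 + 2*3)/(5 + 3))² = (-14 + (5 + 6)/8)² = (-14 + (⅛)*11)² = (-14 + 11/8)² = (-101/8)² = 10201/64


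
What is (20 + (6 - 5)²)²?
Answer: 441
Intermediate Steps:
(20 + (6 - 5)²)² = (20 + 1²)² = (20 + 1)² = 21² = 441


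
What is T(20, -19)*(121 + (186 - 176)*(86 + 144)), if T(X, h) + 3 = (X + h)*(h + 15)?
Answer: -16947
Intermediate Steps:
T(X, h) = -3 + (15 + h)*(X + h) (T(X, h) = -3 + (X + h)*(h + 15) = -3 + (X + h)*(15 + h) = -3 + (15 + h)*(X + h))
T(20, -19)*(121 + (186 - 176)*(86 + 144)) = (-3 + (-19)² + 15*20 + 15*(-19) + 20*(-19))*(121 + (186 - 176)*(86 + 144)) = (-3 + 361 + 300 - 285 - 380)*(121 + 10*230) = -7*(121 + 2300) = -7*2421 = -16947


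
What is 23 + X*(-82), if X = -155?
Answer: 12733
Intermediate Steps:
23 + X*(-82) = 23 - 155*(-82) = 23 + 12710 = 12733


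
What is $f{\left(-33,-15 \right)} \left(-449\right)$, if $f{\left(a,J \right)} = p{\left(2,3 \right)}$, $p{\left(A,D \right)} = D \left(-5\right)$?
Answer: $6735$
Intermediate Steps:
$p{\left(A,D \right)} = - 5 D$
$f{\left(a,J \right)} = -15$ ($f{\left(a,J \right)} = \left(-5\right) 3 = -15$)
$f{\left(-33,-15 \right)} \left(-449\right) = \left(-15\right) \left(-449\right) = 6735$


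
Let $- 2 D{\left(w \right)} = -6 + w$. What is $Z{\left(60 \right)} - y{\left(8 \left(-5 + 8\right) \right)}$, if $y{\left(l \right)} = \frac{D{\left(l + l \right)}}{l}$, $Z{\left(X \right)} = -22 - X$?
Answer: $- \frac{649}{8} \approx -81.125$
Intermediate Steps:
$D{\left(w \right)} = 3 - \frac{w}{2}$ ($D{\left(w \right)} = - \frac{-6 + w}{2} = 3 - \frac{w}{2}$)
$y{\left(l \right)} = \frac{3 - l}{l}$ ($y{\left(l \right)} = \frac{3 - \frac{l + l}{2}}{l} = \frac{3 - \frac{2 l}{2}}{l} = \frac{3 - l}{l}$)
$Z{\left(60 \right)} - y{\left(8 \left(-5 + 8\right) \right)} = \left(-22 - 60\right) - \frac{3 - 8 \left(-5 + 8\right)}{8 \left(-5 + 8\right)} = \left(-22 - 60\right) - \frac{3 - 8 \cdot 3}{8 \cdot 3} = -82 - \frac{3 - 24}{24} = -82 - \frac{1}{24} \left(-21\right) = -82 - - \frac{7}{8} = -82 + \frac{7}{8} = - \frac{649}{8}$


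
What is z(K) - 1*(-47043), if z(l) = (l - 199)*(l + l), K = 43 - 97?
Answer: 74367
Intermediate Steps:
K = -54
z(l) = 2*l*(-199 + l) (z(l) = (-199 + l)*(2*l) = 2*l*(-199 + l))
z(K) - 1*(-47043) = 2*(-54)*(-199 - 54) - 1*(-47043) = 2*(-54)*(-253) + 47043 = 27324 + 47043 = 74367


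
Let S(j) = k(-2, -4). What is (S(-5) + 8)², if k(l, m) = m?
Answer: 16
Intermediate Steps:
S(j) = -4
(S(-5) + 8)² = (-4 + 8)² = 4² = 16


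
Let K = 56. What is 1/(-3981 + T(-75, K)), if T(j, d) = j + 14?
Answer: -1/4042 ≈ -0.00024740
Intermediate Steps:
T(j, d) = 14 + j
1/(-3981 + T(-75, K)) = 1/(-3981 + (14 - 75)) = 1/(-3981 - 61) = 1/(-4042) = -1/4042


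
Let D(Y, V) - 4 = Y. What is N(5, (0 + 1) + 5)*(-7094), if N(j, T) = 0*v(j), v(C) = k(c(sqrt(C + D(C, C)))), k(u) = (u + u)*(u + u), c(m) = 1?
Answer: 0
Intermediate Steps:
D(Y, V) = 4 + Y
k(u) = 4*u**2 (k(u) = (2*u)*(2*u) = 4*u**2)
v(C) = 4 (v(C) = 4*1**2 = 4*1 = 4)
N(j, T) = 0 (N(j, T) = 0*4 = 0)
N(5, (0 + 1) + 5)*(-7094) = 0*(-7094) = 0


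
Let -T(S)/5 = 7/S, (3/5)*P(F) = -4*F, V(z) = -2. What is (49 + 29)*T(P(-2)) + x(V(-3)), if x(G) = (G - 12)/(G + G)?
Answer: -805/4 ≈ -201.25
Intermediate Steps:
P(F) = -20*F/3 (P(F) = 5*(-4*F)/3 = -20*F/3)
T(S) = -35/S
x(G) = (-12 + G)/(2*G) (x(G) = (-12 + G)/((2*G)) = (-12 + G)*(1/(2*G)) = (-12 + G)/(2*G))
(49 + 29)*T(P(-2)) + x(V(-3)) = (49 + 29)*(-35/((-20/3*(-2)))) + (½)*(-12 - 2)/(-2) = 78*(-35/40/3) + (½)*(-½)*(-14) = 78*(-35*3/40) + 7/2 = 78*(-21/8) + 7/2 = -819/4 + 7/2 = -805/4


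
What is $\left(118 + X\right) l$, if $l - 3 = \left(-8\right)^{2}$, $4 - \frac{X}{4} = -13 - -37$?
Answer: $2546$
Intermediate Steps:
$X = -80$ ($X = 16 - 4 \left(-13 - -37\right) = 16 - 4 \left(-13 + 37\right) = 16 - 96 = -80$)
$l = 67$ ($l = 3 + \left(-8\right)^{2} = 3 + 64 = 67$)
$\left(118 + X\right) l = \left(118 - 80\right) 67 = 38 \cdot 67 = 2546$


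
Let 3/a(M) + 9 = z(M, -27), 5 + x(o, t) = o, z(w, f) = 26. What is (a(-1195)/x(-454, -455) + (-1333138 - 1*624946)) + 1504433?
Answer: -1179946252/2601 ≈ -4.5365e+5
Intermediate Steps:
x(o, t) = -5 + o
a(M) = 3/17 (a(M) = 3/(-9 + 26) = 3/17)
(a(-1195)/x(-454, -455) + (-1333138 - 1*624946)) + 1504433 = (3/(17*(-5 - 454)) + (-1333138 - 1*624946)) + 1504433 = ((3/17)/(-459) + (-1333138 - 624946)) + 1504433 = ((3/17)*(-1/459) - 1958084) + 1504433 = (-1/2601 - 1958084) + 1504433 = -5092976485/2601 + 1504433 = -1179946252/2601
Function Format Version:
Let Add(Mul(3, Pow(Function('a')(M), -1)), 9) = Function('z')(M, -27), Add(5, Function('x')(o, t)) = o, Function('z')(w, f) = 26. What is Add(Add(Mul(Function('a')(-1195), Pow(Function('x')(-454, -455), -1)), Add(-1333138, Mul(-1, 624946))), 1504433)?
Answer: Rational(-1179946252, 2601) ≈ -4.5365e+5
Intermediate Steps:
Function('x')(o, t) = Add(-5, o)
Function('a')(M) = Rational(3, 17) (Function('a')(M) = Mul(3, Pow(Add(-9, 26), -1)) = Mul(3, Pow(17, -1)) = Mul(3, Rational(1, 17)) = Rational(3, 17))
Add(Add(Mul(Function('a')(-1195), Pow(Function('x')(-454, -455), -1)), Add(-1333138, Mul(-1, 624946))), 1504433) = Add(Add(Mul(Rational(3, 17), Pow(Add(-5, -454), -1)), Add(-1333138, Mul(-1, 624946))), 1504433) = Add(Add(Mul(Rational(3, 17), Pow(-459, -1)), Add(-1333138, -624946)), 1504433) = Add(Add(Mul(Rational(3, 17), Rational(-1, 459)), -1958084), 1504433) = Add(Add(Rational(-1, 2601), -1958084), 1504433) = Add(Rational(-5092976485, 2601), 1504433) = Rational(-1179946252, 2601)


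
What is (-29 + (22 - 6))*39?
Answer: -507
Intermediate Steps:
(-29 + (22 - 6))*39 = (-29 + 16)*39 = -13*39 = -507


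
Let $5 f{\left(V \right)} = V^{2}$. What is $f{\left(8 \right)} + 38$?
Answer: $\frac{254}{5} \approx 50.8$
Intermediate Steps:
$f{\left(V \right)} = \frac{V^{2}}{5}$
$f{\left(8 \right)} + 38 = \frac{8^{2}}{5} + 38 = \frac{1}{5} \cdot 64 + 38 = \frac{64}{5} + 38 = \frac{254}{5}$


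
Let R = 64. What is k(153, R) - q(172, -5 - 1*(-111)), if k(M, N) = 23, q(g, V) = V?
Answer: -83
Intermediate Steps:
k(153, R) - q(172, -5 - 1*(-111)) = 23 - (-5 - 1*(-111)) = 23 - (-5 + 111) = 23 - 1*106 = 23 - 106 = -83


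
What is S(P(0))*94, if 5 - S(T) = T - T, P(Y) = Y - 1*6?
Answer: 470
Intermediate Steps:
P(Y) = -6 + Y (P(Y) = Y - 6 = -6 + Y)
S(T) = 5 (S(T) = 5 - (T - T) = 5 - 1*0 = 5 + 0 = 5)
S(P(0))*94 = 5*94 = 470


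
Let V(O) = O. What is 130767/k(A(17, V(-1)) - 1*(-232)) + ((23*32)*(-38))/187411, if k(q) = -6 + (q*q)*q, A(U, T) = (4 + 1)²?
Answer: -64319724997/454460617751 ≈ -0.14153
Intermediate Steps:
A(U, T) = 25 (A(U, T) = 5² = 25)
k(q) = -6 + q³ (k(q) = -6 + q²*q = -6 + q³)
130767/k(A(17, V(-1)) - 1*(-232)) + ((23*32)*(-38))/187411 = 130767/(-6 + (25 - 1*(-232))³) + ((23*32)*(-38))/187411 = 130767/(-6 + (25 + 232)³) + (736*(-38))*(1/187411) = 130767/(-6 + 257³) - 27968*1/187411 = 130767/(-6 + 16974593) - 27968/187411 = 130767/16974587 - 27968/187411 = 130767*(1/16974587) - 27968/187411 = 18681/2424941 - 27968/187411 = -64319724997/454460617751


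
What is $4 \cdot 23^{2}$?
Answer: $2116$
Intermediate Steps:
$4 \cdot 23^{2} = 4 \cdot 529 = 2116$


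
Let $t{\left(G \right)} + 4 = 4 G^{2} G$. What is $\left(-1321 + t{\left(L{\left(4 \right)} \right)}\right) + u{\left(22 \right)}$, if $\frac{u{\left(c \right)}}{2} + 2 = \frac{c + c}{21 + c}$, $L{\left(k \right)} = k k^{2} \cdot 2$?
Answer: $\frac{360653085}{43} \approx 8.3873 \cdot 10^{6}$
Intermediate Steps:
$L{\left(k \right)} = 2 k^{3}$ ($L{\left(k \right)} = k^{3} \cdot 2 = 2 k^{3}$)
$u{\left(c \right)} = -4 + \frac{4 c}{21 + c}$ ($u{\left(c \right)} = -4 + 2 \frac{c + c}{21 + c} = -4 + 2 \frac{2 c}{21 + c} = -4 + \frac{4 c}{21 + c}$)
$t{\left(G \right)} = -4 + 4 G^{3}$ ($t{\left(G \right)} = -4 + 4 G^{2} G = -4 + 4 G^{3}$)
$\left(-1321 + t{\left(L{\left(4 \right)} \right)}\right) + u{\left(22 \right)} = \left(-1321 - \left(4 - 4 \left(2 \cdot 4^{3}\right)^{3}\right)\right) - \frac{84}{21 + 22} = \left(-1321 - \left(4 - 4 \left(2 \cdot 64\right)^{3}\right)\right) - \frac{84}{43} = \left(-1321 - \left(4 - 4 \cdot 128^{3}\right)\right) - \frac{84}{43} = \left(-1321 + \left(-4 + 4 \cdot 2097152\right)\right) - \frac{84}{43} = \left(-1321 + \left(-4 + 8388608\right)\right) - \frac{84}{43} = \left(-1321 + 8388604\right) - \frac{84}{43} = 8387283 - \frac{84}{43} = \frac{360653085}{43}$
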